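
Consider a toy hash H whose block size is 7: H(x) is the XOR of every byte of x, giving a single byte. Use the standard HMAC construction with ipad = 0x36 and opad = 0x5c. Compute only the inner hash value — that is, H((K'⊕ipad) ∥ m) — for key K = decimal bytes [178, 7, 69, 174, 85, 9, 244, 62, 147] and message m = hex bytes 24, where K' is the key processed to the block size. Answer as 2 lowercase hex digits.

49

Key decimal bytes [178, 7, 69, 174, 85, 9, 244, 62, 147] = b2 07 45 ae 55 09 f4 3e 93 is 9 bytes > B = 7, so hash it first: H(key) = 5b, then zero-pad to 7 bytes: K' = 5b 00 00 00 00 00 00.
K' ⊕ ipad = 6d 36 36 36 36 36 36.
Inner input = 6d 36 36 36 36 36 36 ∥ 24.
Inner hash: XOR 6d⊕36⊕36⊕36⊕36⊕36⊕36⊕24 = 49.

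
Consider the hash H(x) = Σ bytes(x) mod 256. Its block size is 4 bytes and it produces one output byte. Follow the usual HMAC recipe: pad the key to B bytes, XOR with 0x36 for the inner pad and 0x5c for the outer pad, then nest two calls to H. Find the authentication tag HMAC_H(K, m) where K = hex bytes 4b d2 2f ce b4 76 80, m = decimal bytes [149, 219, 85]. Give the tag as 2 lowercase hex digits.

Key hex bytes 4b d2 2f ce b4 76 80 is 7 bytes > B = 4, so hash it first: H(key) = c4, then zero-pad to 4 bytes: K' = c4 00 00 00.
K' ⊕ ipad = f2 36 36 36.  K' ⊕ opad = 98 5c 5c 5c.
Inner input = (K'⊕ipad) ∥ m = f2 36 36 36 ∥ 95 db 55.
Inner hash: sum = 242+54+54+54+149+219+85 = 857; mod 256 = 89 → 59.
Outer input = (K'⊕opad) ∥ inner = 98 5c 5c 5c ∥ 59.
Outer hash (tag): sum = 152+92+92+92+89 = 517; mod 256 = 5 → 05.

05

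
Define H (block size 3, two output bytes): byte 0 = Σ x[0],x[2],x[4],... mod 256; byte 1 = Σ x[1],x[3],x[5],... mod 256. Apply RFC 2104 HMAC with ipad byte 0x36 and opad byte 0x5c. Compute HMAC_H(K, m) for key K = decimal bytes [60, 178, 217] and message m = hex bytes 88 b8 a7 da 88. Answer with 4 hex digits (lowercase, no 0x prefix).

2079

Key decimal bytes [60, 178, 217] = 3c b2 d9 is exactly B = 3 bytes: K' = 3c b2 d9.
K' ⊕ ipad = 0a 84 ef.  K' ⊕ opad = 60 ee 85.
Inner input = (K'⊕ipad) ∥ m = 0a 84 ef ∥ 88 b8 a7 da 88.
Inner hash: even-index sum = 651 mod 256 = 139; odd-index sum = 571 mod 256 = 59 → 8b 3b.
Outer input = (K'⊕opad) ∥ inner = 60 ee 85 ∥ 8b 3b.
Outer hash (tag): even-index sum = 288 mod 256 = 32; odd-index sum = 377 mod 256 = 121 → 20 79.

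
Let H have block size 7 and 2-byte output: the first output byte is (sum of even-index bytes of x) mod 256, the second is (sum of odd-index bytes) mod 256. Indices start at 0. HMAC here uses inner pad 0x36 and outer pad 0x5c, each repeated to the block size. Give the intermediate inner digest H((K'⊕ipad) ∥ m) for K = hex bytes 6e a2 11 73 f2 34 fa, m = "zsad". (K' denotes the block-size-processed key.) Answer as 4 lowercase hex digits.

Key hex bytes 6e a2 11 73 f2 34 fa is exactly B = 7 bytes: K' = 6e a2 11 73 f2 34 fa.
K' ⊕ ipad = 58 94 27 45 c4 02 cc.
Inner input = 58 94 27 45 c4 02 cc ∥ 7a 73 61 64.
Inner hash: even-index sum = 742 mod 256 = 230; odd-index sum = 438 mod 256 = 182 → e6 b6.

e6b6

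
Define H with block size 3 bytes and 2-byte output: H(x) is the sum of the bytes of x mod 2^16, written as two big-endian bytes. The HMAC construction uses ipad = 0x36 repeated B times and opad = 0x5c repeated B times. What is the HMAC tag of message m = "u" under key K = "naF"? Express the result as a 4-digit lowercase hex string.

011e

Key "naF" = 6e 61 46 is exactly B = 3 bytes: K' = 6e 61 46.
K' ⊕ ipad = 58 57 70.  K' ⊕ opad = 32 3d 1a.
Inner input = (K'⊕ipad) ∥ m = 58 57 70 ∥ 75.
Inner hash: sum = 88+87+112+117 = 404 → 01 94.
Outer input = (K'⊕opad) ∥ inner = 32 3d 1a ∥ 01 94.
Outer hash (tag): sum = 50+61+26+1+148 = 286 → 01 1e.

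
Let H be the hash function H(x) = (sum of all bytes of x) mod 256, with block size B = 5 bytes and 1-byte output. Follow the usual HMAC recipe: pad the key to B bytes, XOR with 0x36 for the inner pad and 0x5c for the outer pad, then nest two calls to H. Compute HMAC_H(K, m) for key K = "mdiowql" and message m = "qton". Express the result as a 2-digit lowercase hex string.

Key "mdiowql" = 6d 64 69 6f 77 71 6c is 7 bytes > B = 5, so hash it first: H(key) = fd, then zero-pad to 5 bytes: K' = fd 00 00 00 00.
K' ⊕ ipad = cb 36 36 36 36.  K' ⊕ opad = a1 5c 5c 5c 5c.
Inner input = (K'⊕ipad) ∥ m = cb 36 36 36 36 ∥ 71 74 6f 6e.
Inner hash: sum = 203+54+54+54+54+113+116+111+110 = 869; mod 256 = 101 → 65.
Outer input = (K'⊕opad) ∥ inner = a1 5c 5c 5c 5c ∥ 65.
Outer hash (tag): sum = 161+92+92+92+92+101 = 630; mod 256 = 118 → 76.

76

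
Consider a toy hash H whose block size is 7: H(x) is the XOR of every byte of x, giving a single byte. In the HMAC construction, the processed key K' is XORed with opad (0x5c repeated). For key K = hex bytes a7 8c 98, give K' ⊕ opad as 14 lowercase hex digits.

Key hex bytes a7 8c 98 is 3 bytes ≤ B = 7; zero-pad to 7 bytes: K' = a7 8c 98 00 00 00 00.
XOR each byte with 0x5c: a7⊕5c=fb, 8c⊕5c=d0, 98⊕5c=c4, 00⊕5c=5c, 00⊕5c=5c, 00⊕5c=5c, 00⊕5c=5c.

fbd0c45c5c5c5c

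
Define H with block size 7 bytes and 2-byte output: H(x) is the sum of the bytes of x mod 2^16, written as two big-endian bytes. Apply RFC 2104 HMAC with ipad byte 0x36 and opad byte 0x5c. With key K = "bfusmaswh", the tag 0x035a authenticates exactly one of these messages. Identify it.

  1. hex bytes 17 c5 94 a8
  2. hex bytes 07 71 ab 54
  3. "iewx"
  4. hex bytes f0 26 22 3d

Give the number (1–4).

Key "bfusmaswh" = 62 66 75 73 6d 61 73 77 68 is 9 bytes > B = 7, so hash it first: H(key) = 03 d0, then zero-pad to 7 bytes: K' = 03 d0 00 00 00 00 00.
K' ⊕ ipad = 35 e6 36 36 36 36 36; K' ⊕ opad = 5f 8c 5c 5c 5c 5c 5c.
m1: inner = H(35 e6 36 36 36 36 36 17 c5 94 a8) = 04 41; tag = H(5f 8c 5c 5c 5c 5c 5c 04 41) = 02fc
m2: inner = H(35 e6 36 36 36 36 36 07 71 ab 54) = 03 a0; tag = H(5f 8c 5c 5c 5c 5c 5c 03 a0) = 035a ← matches
m3: inner = H(35 e6 36 36 36 36 36 69 65 77 78) = 03 e6; tag = H(5f 8c 5c 5c 5c 5c 5c 03 e6) = 03a0
m4: inner = H(35 e6 36 36 36 36 36 f0 26 22 3d) = 03 9e; tag = H(5f 8c 5c 5c 5c 5c 5c 03 9e) = 0358

2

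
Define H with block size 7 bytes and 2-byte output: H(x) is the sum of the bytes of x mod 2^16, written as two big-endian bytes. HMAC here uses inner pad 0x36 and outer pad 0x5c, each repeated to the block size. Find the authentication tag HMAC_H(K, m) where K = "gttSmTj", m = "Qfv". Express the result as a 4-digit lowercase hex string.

018c

Key "gttSmTj" = 67 74 74 53 6d 54 6a is exactly B = 7 bytes: K' = 67 74 74 53 6d 54 6a.
K' ⊕ ipad = 51 42 42 65 5b 62 5c.  K' ⊕ opad = 3b 28 28 0f 31 08 36.
Inner input = (K'⊕ipad) ∥ m = 51 42 42 65 5b 62 5c ∥ 51 66 76.
Inner hash: sum = 81+66+66+101+91+98+92+81+102+118 = 896 → 03 80.
Outer input = (K'⊕opad) ∥ inner = 3b 28 28 0f 31 08 36 ∥ 03 80.
Outer hash (tag): sum = 59+40+40+15+49+8+54+3+128 = 396 → 01 8c.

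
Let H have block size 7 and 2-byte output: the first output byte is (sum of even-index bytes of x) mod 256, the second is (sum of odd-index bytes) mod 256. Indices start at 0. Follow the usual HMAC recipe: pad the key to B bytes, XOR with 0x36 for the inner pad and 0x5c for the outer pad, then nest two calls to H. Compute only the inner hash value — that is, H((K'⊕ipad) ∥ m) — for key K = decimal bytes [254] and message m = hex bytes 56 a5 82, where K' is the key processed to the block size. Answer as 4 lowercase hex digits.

0f7a

Key decimal bytes [254] = fe is 1 byte ≤ B = 7; zero-pad to 7 bytes: K' = fe 00 00 00 00 00 00.
K' ⊕ ipad = c8 36 36 36 36 36 36.
Inner input = c8 36 36 36 36 36 36 ∥ 56 a5 82.
Inner hash: even-index sum = 527 mod 256 = 15; odd-index sum = 378 mod 256 = 122 → 0f 7a.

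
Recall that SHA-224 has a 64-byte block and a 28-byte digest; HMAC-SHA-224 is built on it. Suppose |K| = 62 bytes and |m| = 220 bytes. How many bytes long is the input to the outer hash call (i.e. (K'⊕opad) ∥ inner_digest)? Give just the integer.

92

Key is 62 ≤ 64 bytes, zero-padded: |K'| = 64.
Outer input = (K'⊕opad) ∥ H(inner) → 64 + 28 = 92 bytes.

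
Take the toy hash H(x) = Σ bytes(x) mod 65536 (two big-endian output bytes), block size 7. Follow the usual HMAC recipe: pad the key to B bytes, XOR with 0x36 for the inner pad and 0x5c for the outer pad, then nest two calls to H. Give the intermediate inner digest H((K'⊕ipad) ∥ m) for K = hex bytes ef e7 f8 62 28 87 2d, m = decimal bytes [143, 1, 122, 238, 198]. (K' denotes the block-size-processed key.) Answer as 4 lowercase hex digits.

Key hex bytes ef e7 f8 62 28 87 2d is exactly B = 7 bytes: K' = ef e7 f8 62 28 87 2d.
K' ⊕ ipad = d9 d1 ce 54 1e b1 1b.
Inner input = d9 d1 ce 54 1e b1 1b ∥ 8f 01 7a ee c6.
Inner hash: sum = 217+209+206+84+30+177+27+143+1+122+238+198 = 1652 → 06 74.

0674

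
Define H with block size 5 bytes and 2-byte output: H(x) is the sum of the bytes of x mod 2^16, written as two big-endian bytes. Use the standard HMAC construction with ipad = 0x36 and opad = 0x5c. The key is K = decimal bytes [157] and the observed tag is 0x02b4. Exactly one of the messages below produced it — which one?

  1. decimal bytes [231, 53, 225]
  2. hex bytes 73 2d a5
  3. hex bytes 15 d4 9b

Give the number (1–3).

1

Key decimal bytes [157] = 9d is 1 byte ≤ B = 5; zero-pad to 5 bytes: K' = 9d 00 00 00 00.
K' ⊕ ipad = ab 36 36 36 36; K' ⊕ opad = c1 5c 5c 5c 5c.
m1: inner = H(ab 36 36 36 36 e7 35 e1) = 03 80; tag = H(c1 5c 5c 5c 5c 03 80) = 02b4 ← matches
m2: inner = H(ab 36 36 36 36 73 2d a5) = 02 c8; tag = H(c1 5c 5c 5c 5c 02 c8) = 02fb
m3: inner = H(ab 36 36 36 36 15 d4 9b) = 03 07; tag = H(c1 5c 5c 5c 5c 03 07) = 023b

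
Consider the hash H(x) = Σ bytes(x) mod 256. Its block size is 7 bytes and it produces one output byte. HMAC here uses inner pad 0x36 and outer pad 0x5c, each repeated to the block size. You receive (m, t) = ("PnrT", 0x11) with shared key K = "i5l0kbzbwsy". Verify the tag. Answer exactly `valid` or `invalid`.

invalid

Key "i5l0kbzbwsy" = 69 35 6c 30 6b 62 7a 62 77 73 79 is 11 bytes > B = 7, so hash it first: H(key) = 46, then zero-pad to 7 bytes: K' = 46 00 00 00 00 00 00.
K' ⊕ ipad = 70 36 36 36 36 36 36; K' ⊕ opad = 1a 5c 5c 5c 5c 5c 5c.
Inner hash: sum = 112+54+54+54+54+54+54+80+110+114+84 = 824; mod 256 = 56 → 38.
Outer hash (recomputed tag): sum = 26+92+92+92+92+92+92+56 = 634; mod 256 = 122 → 7a.
Recomputed tag = 7a; claimed = 11 → mismatch.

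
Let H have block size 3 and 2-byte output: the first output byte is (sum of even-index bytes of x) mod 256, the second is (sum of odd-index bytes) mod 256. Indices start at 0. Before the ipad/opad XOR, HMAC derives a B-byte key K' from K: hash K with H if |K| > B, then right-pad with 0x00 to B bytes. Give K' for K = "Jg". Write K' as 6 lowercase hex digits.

Key "Jg" = 4a 67 is 2 bytes ≤ B = 3; zero-pad to 3 bytes: K' = 4a 67 00.

4a6700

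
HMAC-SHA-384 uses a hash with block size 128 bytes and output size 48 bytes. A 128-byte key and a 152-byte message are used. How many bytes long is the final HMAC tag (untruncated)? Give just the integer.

48

The tag is one SHA-384 digest: 48 bytes.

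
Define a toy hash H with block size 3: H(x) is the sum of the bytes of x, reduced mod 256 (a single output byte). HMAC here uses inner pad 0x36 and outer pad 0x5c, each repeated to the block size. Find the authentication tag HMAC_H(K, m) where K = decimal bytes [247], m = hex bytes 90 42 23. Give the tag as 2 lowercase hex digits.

85

Key decimal bytes [247] = f7 is 1 byte ≤ B = 3; zero-pad to 3 bytes: K' = f7 00 00.
K' ⊕ ipad = c1 36 36.  K' ⊕ opad = ab 5c 5c.
Inner input = (K'⊕ipad) ∥ m = c1 36 36 ∥ 90 42 23.
Inner hash: sum = 193+54+54+144+66+35 = 546; mod 256 = 34 → 22.
Outer input = (K'⊕opad) ∥ inner = ab 5c 5c ∥ 22.
Outer hash (tag): sum = 171+92+92+34 = 389; mod 256 = 133 → 85.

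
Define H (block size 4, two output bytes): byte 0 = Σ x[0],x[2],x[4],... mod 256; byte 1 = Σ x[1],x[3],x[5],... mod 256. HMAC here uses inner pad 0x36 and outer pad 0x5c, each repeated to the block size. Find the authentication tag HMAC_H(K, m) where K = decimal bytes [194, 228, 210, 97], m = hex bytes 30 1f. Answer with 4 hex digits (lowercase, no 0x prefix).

Key decimal bytes [194, 228, 210, 97] = c2 e4 d2 61 is exactly B = 4 bytes: K' = c2 e4 d2 61.
K' ⊕ ipad = f4 d2 e4 57.  K' ⊕ opad = 9e b8 8e 3d.
Inner input = (K'⊕ipad) ∥ m = f4 d2 e4 57 ∥ 30 1f.
Inner hash: even-index sum = 520 mod 256 = 8; odd-index sum = 328 mod 256 = 72 → 08 48.
Outer input = (K'⊕opad) ∥ inner = 9e b8 8e 3d ∥ 08 48.
Outer hash (tag): even-index sum = 308 mod 256 = 52; odd-index sum = 317 mod 256 = 61 → 34 3d.

343d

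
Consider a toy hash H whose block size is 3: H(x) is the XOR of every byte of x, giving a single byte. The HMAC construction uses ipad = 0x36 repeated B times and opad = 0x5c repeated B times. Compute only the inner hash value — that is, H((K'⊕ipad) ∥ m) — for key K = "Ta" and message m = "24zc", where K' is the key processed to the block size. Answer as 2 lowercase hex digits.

1c

Key "Ta" = 54 61 is 2 bytes ≤ B = 3; zero-pad to 3 bytes: K' = 54 61 00.
K' ⊕ ipad = 62 57 36.
Inner input = 62 57 36 ∥ 32 34 7a 63.
Inner hash: XOR 62⊕57⊕36⊕32⊕34⊕7a⊕63 = 1c.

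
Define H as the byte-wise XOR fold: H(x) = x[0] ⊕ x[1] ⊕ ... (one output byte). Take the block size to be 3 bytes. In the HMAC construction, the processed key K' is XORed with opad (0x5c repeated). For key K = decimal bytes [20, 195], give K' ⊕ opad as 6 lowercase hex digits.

489f5c

Key decimal bytes [20, 195] = 14 c3 is 2 bytes ≤ B = 3; zero-pad to 3 bytes: K' = 14 c3 00.
XOR each byte with 0x5c: 14⊕5c=48, c3⊕5c=9f, 00⊕5c=5c.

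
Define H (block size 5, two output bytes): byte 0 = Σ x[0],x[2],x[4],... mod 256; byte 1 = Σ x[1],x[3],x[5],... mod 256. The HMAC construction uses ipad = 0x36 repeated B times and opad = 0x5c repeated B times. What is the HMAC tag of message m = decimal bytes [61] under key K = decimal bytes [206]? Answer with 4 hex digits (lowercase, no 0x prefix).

Key decimal bytes [206] = ce is 1 byte ≤ B = 5; zero-pad to 5 bytes: K' = ce 00 00 00 00.
K' ⊕ ipad = f8 36 36 36 36.  K' ⊕ opad = 92 5c 5c 5c 5c.
Inner input = (K'⊕ipad) ∥ m = f8 36 36 36 36 ∥ 3d.
Inner hash: even-index sum = 356 mod 256 = 100; odd-index sum = 169 mod 256 = 169 → 64 a9.
Outer input = (K'⊕opad) ∥ inner = 92 5c 5c 5c 5c ∥ 64 a9.
Outer hash (tag): even-index sum = 499 mod 256 = 243; odd-index sum = 284 mod 256 = 28 → f3 1c.

f31c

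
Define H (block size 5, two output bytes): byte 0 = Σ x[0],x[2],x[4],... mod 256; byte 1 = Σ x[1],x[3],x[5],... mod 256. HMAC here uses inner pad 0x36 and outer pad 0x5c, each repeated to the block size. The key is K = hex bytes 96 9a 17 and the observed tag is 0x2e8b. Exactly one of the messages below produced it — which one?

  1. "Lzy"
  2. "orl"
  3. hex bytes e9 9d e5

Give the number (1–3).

Key hex bytes 96 9a 17 is 3 bytes ≤ B = 5; zero-pad to 5 bytes: K' = 96 9a 17 00 00.
K' ⊕ ipad = a0 ac 21 36 36; K' ⊕ opad = ca c6 4b 5c 5c.
m1: inner = H(a0 ac 21 36 36 4c 7a 79) = 71 a7; tag = H(ca c6 4b 5c 5c 71 a7) = 1893
m2: inner = H(a0 ac 21 36 36 6f 72 6c) = 69 bd; tag = H(ca c6 4b 5c 5c 69 bd) = 2e8b ← matches
m3: inner = H(a0 ac 21 36 36 e9 9d e5) = 94 b0; tag = H(ca c6 4b 5c 5c 94 b0) = 21b6

2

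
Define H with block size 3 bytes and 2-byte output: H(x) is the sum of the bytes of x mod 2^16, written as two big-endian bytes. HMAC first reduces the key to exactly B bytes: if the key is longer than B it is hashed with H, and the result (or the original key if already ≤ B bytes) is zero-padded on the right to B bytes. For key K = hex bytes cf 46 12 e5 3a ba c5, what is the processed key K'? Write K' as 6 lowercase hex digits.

|K| = 7 > B = 3, so first hash the key.
H(K): sum = 207+70+18+229+58+186+197 = 965 → 03 c5.
Zero-pad H(K) = 03 c5 to 3 bytes: K' = 03 c5 00.

03c500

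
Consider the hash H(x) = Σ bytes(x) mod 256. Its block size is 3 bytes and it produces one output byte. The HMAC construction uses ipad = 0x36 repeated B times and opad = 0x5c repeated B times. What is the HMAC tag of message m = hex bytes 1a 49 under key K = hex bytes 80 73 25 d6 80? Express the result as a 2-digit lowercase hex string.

Key hex bytes 80 73 25 d6 80 is 5 bytes > B = 3, so hash it first: H(key) = 6e, then zero-pad to 3 bytes: K' = 6e 00 00.
K' ⊕ ipad = 58 36 36.  K' ⊕ opad = 32 5c 5c.
Inner input = (K'⊕ipad) ∥ m = 58 36 36 ∥ 1a 49.
Inner hash: sum = 88+54+54+26+73 = 295; mod 256 = 39 → 27.
Outer input = (K'⊕opad) ∥ inner = 32 5c 5c ∥ 27.
Outer hash (tag): sum = 50+92+92+39 = 273; mod 256 = 17 → 11.

11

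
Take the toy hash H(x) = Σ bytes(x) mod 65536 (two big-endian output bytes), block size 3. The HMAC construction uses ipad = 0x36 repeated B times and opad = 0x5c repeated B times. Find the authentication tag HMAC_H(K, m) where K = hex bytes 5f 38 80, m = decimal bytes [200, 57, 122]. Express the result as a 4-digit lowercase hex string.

01ed

Key hex bytes 5f 38 80 is exactly B = 3 bytes: K' = 5f 38 80.
K' ⊕ ipad = 69 0e b6.  K' ⊕ opad = 03 64 dc.
Inner input = (K'⊕ipad) ∥ m = 69 0e b6 ∥ c8 39 7a.
Inner hash: sum = 105+14+182+200+57+122 = 680 → 02 a8.
Outer input = (K'⊕opad) ∥ inner = 03 64 dc ∥ 02 a8.
Outer hash (tag): sum = 3+100+220+2+168 = 493 → 01 ed.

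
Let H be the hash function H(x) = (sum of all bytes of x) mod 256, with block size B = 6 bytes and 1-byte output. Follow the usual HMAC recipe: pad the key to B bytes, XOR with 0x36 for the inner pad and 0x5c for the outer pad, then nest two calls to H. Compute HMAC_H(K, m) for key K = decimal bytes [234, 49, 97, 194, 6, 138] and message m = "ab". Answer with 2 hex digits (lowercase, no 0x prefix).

Key decimal bytes [234, 49, 97, 194, 6, 138] = ea 31 61 c2 06 8a is exactly B = 6 bytes: K' = ea 31 61 c2 06 8a.
K' ⊕ ipad = dc 07 57 f4 30 bc.  K' ⊕ opad = b6 6d 3d 9e 5a d6.
Inner input = (K'⊕ipad) ∥ m = dc 07 57 f4 30 bc ∥ 61 62.
Inner hash: sum = 220+7+87+244+48+188+97+98 = 989; mod 256 = 221 → dd.
Outer input = (K'⊕opad) ∥ inner = b6 6d 3d 9e 5a d6 ∥ dd.
Outer hash (tag): sum = 182+109+61+158+90+214+221 = 1035; mod 256 = 11 → 0b.

0b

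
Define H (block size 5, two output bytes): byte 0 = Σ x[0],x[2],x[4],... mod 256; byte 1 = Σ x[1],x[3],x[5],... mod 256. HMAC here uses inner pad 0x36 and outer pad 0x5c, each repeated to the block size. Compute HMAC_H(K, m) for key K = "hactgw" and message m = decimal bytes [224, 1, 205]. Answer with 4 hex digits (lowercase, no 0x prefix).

83dd

Key "hactgw" = 68 61 63 74 67 77 is 6 bytes > B = 5, so hash it first: H(key) = 32 4c, then zero-pad to 5 bytes: K' = 32 4c 00 00 00.
K' ⊕ ipad = 04 7a 36 36 36.  K' ⊕ opad = 6e 10 5c 5c 5c.
Inner input = (K'⊕ipad) ∥ m = 04 7a 36 36 36 ∥ e0 01 cd.
Inner hash: even-index sum = 113 mod 256 = 113; odd-index sum = 605 mod 256 = 93 → 71 5d.
Outer input = (K'⊕opad) ∥ inner = 6e 10 5c 5c 5c ∥ 71 5d.
Outer hash (tag): even-index sum = 387 mod 256 = 131; odd-index sum = 221 mod 256 = 221 → 83 dd.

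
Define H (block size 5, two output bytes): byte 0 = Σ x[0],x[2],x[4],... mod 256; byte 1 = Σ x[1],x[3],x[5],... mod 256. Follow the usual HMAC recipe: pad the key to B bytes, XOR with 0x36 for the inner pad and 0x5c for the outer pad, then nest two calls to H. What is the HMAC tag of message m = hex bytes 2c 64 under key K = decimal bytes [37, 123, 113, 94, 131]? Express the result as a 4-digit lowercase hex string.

Key decimal bytes [37, 123, 113, 94, 131] = 25 7b 71 5e 83 is exactly B = 5 bytes: K' = 25 7b 71 5e 83.
K' ⊕ ipad = 13 4d 47 68 b5.  K' ⊕ opad = 79 27 2d 02 df.
Inner input = (K'⊕ipad) ∥ m = 13 4d 47 68 b5 ∥ 2c 64.
Inner hash: even-index sum = 371 mod 256 = 115; odd-index sum = 225 mod 256 = 225 → 73 e1.
Outer input = (K'⊕opad) ∥ inner = 79 27 2d 02 df ∥ 73 e1.
Outer hash (tag): even-index sum = 614 mod 256 = 102; odd-index sum = 156 mod 256 = 156 → 66 9c.

669c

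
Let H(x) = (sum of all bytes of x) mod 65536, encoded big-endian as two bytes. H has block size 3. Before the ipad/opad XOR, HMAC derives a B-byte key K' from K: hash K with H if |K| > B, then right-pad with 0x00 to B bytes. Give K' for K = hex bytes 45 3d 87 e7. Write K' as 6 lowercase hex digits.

01f000

|K| = 4 > B = 3, so first hash the key.
H(K): sum = 69+61+135+231 = 496 → 01 f0.
Zero-pad H(K) = 01 f0 to 3 bytes: K' = 01 f0 00.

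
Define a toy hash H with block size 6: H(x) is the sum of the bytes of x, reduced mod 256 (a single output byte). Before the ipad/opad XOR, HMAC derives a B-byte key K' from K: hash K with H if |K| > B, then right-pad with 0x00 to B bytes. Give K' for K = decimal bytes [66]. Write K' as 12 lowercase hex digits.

420000000000

Key decimal bytes [66] = 42 is 1 byte ≤ B = 6; zero-pad to 6 bytes: K' = 42 00 00 00 00 00.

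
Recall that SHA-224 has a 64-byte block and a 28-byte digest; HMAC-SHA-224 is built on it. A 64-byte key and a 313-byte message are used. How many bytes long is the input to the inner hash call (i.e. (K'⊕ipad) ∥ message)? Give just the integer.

Key is 64 ≤ 64 bytes, zero-padded: |K'| = 64.
Inner input = (K'⊕ipad) ∥ m → 64 + 313 = 377 bytes.

377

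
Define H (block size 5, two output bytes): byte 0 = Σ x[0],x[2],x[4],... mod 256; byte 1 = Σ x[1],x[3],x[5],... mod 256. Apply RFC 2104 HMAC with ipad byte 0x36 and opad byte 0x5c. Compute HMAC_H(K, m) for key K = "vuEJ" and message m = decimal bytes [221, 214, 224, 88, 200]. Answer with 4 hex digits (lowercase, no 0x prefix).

e356

Key "vuEJ" = 76 75 45 4a is 4 bytes ≤ B = 5; zero-pad to 5 bytes: K' = 76 75 45 4a 00.
K' ⊕ ipad = 40 43 73 7c 36.  K' ⊕ opad = 2a 29 19 16 5c.
Inner input = (K'⊕ipad) ∥ m = 40 43 73 7c 36 ∥ dd d6 e0 58 c8.
Inner hash: even-index sum = 535 mod 256 = 23; odd-index sum = 836 mod 256 = 68 → 17 44.
Outer input = (K'⊕opad) ∥ inner = 2a 29 19 16 5c ∥ 17 44.
Outer hash (tag): even-index sum = 227 mod 256 = 227; odd-index sum = 86 mod 256 = 86 → e3 56.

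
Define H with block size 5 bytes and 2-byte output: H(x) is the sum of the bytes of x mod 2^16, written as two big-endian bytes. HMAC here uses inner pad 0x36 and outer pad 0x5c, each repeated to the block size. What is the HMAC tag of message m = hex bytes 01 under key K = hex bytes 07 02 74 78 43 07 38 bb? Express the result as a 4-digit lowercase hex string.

Key hex bytes 07 02 74 78 43 07 38 bb is 8 bytes > B = 5, so hash it first: H(key) = 02 32, then zero-pad to 5 bytes: K' = 02 32 00 00 00.
K' ⊕ ipad = 34 04 36 36 36.  K' ⊕ opad = 5e 6e 5c 5c 5c.
Inner input = (K'⊕ipad) ∥ m = 34 04 36 36 36 ∥ 01.
Inner hash: sum = 52+4+54+54+54+1 = 219 → 00 db.
Outer input = (K'⊕opad) ∥ inner = 5e 6e 5c 5c 5c ∥ 00 db.
Outer hash (tag): sum = 94+110+92+92+92+0+219 = 699 → 02 bb.

02bb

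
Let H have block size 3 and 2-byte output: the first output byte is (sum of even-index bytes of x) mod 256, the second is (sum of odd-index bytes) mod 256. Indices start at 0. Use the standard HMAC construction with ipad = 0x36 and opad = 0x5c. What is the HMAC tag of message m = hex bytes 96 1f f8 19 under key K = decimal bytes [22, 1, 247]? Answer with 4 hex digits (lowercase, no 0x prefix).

ba76

Key decimal bytes [22, 1, 247] = 16 01 f7 is exactly B = 3 bytes: K' = 16 01 f7.
K' ⊕ ipad = 20 37 c1.  K' ⊕ opad = 4a 5d ab.
Inner input = (K'⊕ipad) ∥ m = 20 37 c1 ∥ 96 1f f8 19.
Inner hash: even-index sum = 281 mod 256 = 25; odd-index sum = 453 mod 256 = 197 → 19 c5.
Outer input = (K'⊕opad) ∥ inner = 4a 5d ab ∥ 19 c5.
Outer hash (tag): even-index sum = 442 mod 256 = 186; odd-index sum = 118 mod 256 = 118 → ba 76.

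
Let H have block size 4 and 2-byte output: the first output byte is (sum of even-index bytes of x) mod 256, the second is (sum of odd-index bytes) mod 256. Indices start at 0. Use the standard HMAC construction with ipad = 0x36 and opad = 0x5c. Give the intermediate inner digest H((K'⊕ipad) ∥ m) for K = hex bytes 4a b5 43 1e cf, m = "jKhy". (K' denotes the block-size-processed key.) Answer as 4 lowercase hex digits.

72df

Key hex bytes 4a b5 43 1e cf is 5 bytes > B = 4, so hash it first: H(key) = 5c d3, then zero-pad to 4 bytes: K' = 5c d3 00 00.
K' ⊕ ipad = 6a e5 36 36.
Inner input = 6a e5 36 36 ∥ 6a 4b 68 79.
Inner hash: even-index sum = 370 mod 256 = 114; odd-index sum = 479 mod 256 = 223 → 72 df.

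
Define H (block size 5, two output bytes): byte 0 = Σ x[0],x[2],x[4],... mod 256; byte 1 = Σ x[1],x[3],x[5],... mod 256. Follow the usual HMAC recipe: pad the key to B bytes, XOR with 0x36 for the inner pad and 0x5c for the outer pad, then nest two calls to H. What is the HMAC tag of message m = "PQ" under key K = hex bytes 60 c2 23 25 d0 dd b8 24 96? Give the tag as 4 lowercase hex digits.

1964

Key hex bytes 60 c2 23 25 d0 dd b8 24 96 is 9 bytes > B = 5, so hash it first: H(key) = a1 e8, then zero-pad to 5 bytes: K' = a1 e8 00 00 00.
K' ⊕ ipad = 97 de 36 36 36.  K' ⊕ opad = fd b4 5c 5c 5c.
Inner input = (K'⊕ipad) ∥ m = 97 de 36 36 36 ∥ 50 51.
Inner hash: even-index sum = 340 mod 256 = 84; odd-index sum = 356 mod 256 = 100 → 54 64.
Outer input = (K'⊕opad) ∥ inner = fd b4 5c 5c 5c ∥ 54 64.
Outer hash (tag): even-index sum = 537 mod 256 = 25; odd-index sum = 356 mod 256 = 100 → 19 64.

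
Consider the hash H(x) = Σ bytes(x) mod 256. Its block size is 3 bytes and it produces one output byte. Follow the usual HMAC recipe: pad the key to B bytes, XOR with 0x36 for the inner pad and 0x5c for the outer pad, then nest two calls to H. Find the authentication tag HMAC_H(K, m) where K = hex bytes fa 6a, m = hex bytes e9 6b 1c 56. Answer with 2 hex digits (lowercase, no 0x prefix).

5c

Key hex bytes fa 6a is 2 bytes ≤ B = 3; zero-pad to 3 bytes: K' = fa 6a 00.
K' ⊕ ipad = cc 5c 36.  K' ⊕ opad = a6 36 5c.
Inner input = (K'⊕ipad) ∥ m = cc 5c 36 ∥ e9 6b 1c 56.
Inner hash: sum = 204+92+54+233+107+28+86 = 804; mod 256 = 36 → 24.
Outer input = (K'⊕opad) ∥ inner = a6 36 5c ∥ 24.
Outer hash (tag): sum = 166+54+92+36 = 348; mod 256 = 92 → 5c.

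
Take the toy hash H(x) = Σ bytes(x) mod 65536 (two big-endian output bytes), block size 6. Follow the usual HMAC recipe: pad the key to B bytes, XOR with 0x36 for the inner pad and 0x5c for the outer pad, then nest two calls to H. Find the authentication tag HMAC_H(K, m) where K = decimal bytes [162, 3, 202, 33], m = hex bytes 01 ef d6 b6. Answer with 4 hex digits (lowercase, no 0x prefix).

Key decimal bytes [162, 3, 202, 33] = a2 03 ca 21 is 4 bytes ≤ B = 6; zero-pad to 6 bytes: K' = a2 03 ca 21 00 00.
K' ⊕ ipad = 94 35 fc 17 36 36.  K' ⊕ opad = fe 5f 96 7d 5c 5c.
Inner input = (K'⊕ipad) ∥ m = 94 35 fc 17 36 36 ∥ 01 ef d6 b6.
Inner hash: sum = 148+53+252+23+54+54+1+239+214+182 = 1220 → 04 c4.
Outer input = (K'⊕opad) ∥ inner = fe 5f 96 7d 5c 5c ∥ 04 c4.
Outer hash (tag): sum = 254+95+150+125+92+92+4+196 = 1008 → 03 f0.

03f0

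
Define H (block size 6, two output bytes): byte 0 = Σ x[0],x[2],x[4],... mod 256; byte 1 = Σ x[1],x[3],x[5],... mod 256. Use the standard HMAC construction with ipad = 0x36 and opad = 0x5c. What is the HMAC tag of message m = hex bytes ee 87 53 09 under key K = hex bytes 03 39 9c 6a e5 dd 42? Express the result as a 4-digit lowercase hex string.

Key hex bytes 03 39 9c 6a e5 dd 42 is 7 bytes > B = 6, so hash it first: H(key) = c6 80, then zero-pad to 6 bytes: K' = c6 80 00 00 00 00.
K' ⊕ ipad = f0 b6 36 36 36 36.  K' ⊕ opad = 9a dc 5c 5c 5c 5c.
Inner input = (K'⊕ipad) ∥ m = f0 b6 36 36 36 36 ∥ ee 87 53 09.
Inner hash: even-index sum = 669 mod 256 = 157; odd-index sum = 434 mod 256 = 178 → 9d b2.
Outer input = (K'⊕opad) ∥ inner = 9a dc 5c 5c 5c 5c ∥ 9d b2.
Outer hash (tag): even-index sum = 495 mod 256 = 239; odd-index sum = 582 mod 256 = 70 → ef 46.

ef46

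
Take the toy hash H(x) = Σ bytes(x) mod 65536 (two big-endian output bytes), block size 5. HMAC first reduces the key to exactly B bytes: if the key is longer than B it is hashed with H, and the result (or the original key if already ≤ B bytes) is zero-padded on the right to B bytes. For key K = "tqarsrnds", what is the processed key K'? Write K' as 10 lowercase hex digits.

|K| = 9 > B = 5, so first hash the key.
H(K): sum = 116+113+97+114+115+114+110+100+115 = 994 → 03 e2.
Zero-pad H(K) = 03 e2 to 5 bytes: K' = 03 e2 00 00 00.

03e2000000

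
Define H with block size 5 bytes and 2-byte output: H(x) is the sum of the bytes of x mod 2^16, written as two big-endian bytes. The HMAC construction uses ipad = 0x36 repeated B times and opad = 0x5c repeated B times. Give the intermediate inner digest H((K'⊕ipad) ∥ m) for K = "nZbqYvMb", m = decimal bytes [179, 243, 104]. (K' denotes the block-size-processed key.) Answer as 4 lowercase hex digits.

Key "nZbqYvMb" = 6e 5a 62 71 59 76 4d 62 is 8 bytes > B = 5, so hash it first: H(key) = 03 19, then zero-pad to 5 bytes: K' = 03 19 00 00 00.
K' ⊕ ipad = 35 2f 36 36 36.
Inner input = 35 2f 36 36 36 ∥ b3 f3 68.
Inner hash: sum = 53+47+54+54+54+179+243+104 = 788 → 03 14.

0314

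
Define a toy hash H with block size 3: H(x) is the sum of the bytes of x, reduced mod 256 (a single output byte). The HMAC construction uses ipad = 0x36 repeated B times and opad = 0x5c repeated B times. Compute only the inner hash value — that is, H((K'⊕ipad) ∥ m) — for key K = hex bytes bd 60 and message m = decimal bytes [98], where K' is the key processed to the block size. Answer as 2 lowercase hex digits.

Key hex bytes bd 60 is 2 bytes ≤ B = 3; zero-pad to 3 bytes: K' = bd 60 00.
K' ⊕ ipad = 8b 56 36.
Inner input = 8b 56 36 ∥ 62.
Inner hash: sum = 139+86+54+98 = 377; mod 256 = 121 → 79.

79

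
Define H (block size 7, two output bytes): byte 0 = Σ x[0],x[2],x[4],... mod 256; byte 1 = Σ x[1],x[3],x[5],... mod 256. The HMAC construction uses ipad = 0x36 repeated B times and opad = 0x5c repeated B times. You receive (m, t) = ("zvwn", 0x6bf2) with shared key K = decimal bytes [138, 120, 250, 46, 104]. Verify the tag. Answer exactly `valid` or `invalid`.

invalid

Key decimal bytes [138, 120, 250, 46, 104] = 8a 78 fa 2e 68 is 5 bytes ≤ B = 7; zero-pad to 7 bytes: K' = 8a 78 fa 2e 68 00 00.
K' ⊕ ipad = bc 4e cc 18 5e 36 36; K' ⊕ opad = d6 24 a6 72 34 5c 5c.
Inner hash: even-index sum = 768 mod 256 = 0; odd-index sum = 397 mod 256 = 141 → 00 8d.
Outer hash (recomputed tag): even-index sum = 665 mod 256 = 153; odd-index sum = 242 mod 256 = 242 → 99 f2.
Recomputed tag = 99f2; claimed = 6bf2 → mismatch.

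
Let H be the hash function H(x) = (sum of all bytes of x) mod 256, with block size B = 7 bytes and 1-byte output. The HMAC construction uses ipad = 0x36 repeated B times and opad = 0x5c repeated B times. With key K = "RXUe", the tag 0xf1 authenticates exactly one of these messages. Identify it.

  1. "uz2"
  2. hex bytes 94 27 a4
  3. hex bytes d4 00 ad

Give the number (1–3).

2

Key "RXUe" = 52 58 55 65 is 4 bytes ≤ B = 7; zero-pad to 7 bytes: K' = 52 58 55 65 00 00 00.
K' ⊕ ipad = 64 6e 63 53 36 36 36; K' ⊕ opad = 0e 04 09 39 5c 5c 5c.
m1: inner = H(64 6e 63 53 36 36 36 75 7a 32) = 4b; tag = H(0e 04 09 39 5c 5c 5c 4b) = b3
m2: inner = H(64 6e 63 53 36 36 36 94 27 a4) = 89; tag = H(0e 04 09 39 5c 5c 5c 89) = f1 ← matches
m3: inner = H(64 6e 63 53 36 36 36 d4 00 ad) = ab; tag = H(0e 04 09 39 5c 5c 5c ab) = 13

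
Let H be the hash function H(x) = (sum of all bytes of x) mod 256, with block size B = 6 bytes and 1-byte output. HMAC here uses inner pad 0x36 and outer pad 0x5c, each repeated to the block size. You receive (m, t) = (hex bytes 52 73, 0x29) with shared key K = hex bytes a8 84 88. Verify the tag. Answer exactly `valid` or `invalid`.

Key hex bytes a8 84 88 is 3 bytes ≤ B = 6; zero-pad to 6 bytes: K' = a8 84 88 00 00 00.
K' ⊕ ipad = 9e b2 be 36 36 36; K' ⊕ opad = f4 d8 d4 5c 5c 5c.
Inner hash: sum = 158+178+190+54+54+54+82+115 = 885; mod 256 = 117 → 75.
Outer hash (recomputed tag): sum = 244+216+212+92+92+92+117 = 1065; mod 256 = 41 → 29.
Recomputed tag = 29; claimed = 29 → match.

valid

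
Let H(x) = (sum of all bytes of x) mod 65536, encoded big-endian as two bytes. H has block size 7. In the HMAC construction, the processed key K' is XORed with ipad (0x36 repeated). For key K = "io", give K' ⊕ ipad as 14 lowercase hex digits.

5f593636363636

Key "io" = 69 6f is 2 bytes ≤ B = 7; zero-pad to 7 bytes: K' = 69 6f 00 00 00 00 00.
XOR each byte with 0x36: 69⊕36=5f, 6f⊕36=59, 00⊕36=36, 00⊕36=36, 00⊕36=36, 00⊕36=36, 00⊕36=36.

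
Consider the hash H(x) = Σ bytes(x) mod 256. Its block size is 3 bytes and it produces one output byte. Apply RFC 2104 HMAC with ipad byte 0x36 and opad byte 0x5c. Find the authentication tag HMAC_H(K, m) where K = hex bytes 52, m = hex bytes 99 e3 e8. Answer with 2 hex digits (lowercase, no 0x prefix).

fa

Key hex bytes 52 is 1 byte ≤ B = 3; zero-pad to 3 bytes: K' = 52 00 00.
K' ⊕ ipad = 64 36 36.  K' ⊕ opad = 0e 5c 5c.
Inner input = (K'⊕ipad) ∥ m = 64 36 36 ∥ 99 e3 e8.
Inner hash: sum = 100+54+54+153+227+232 = 820; mod 256 = 52 → 34.
Outer input = (K'⊕opad) ∥ inner = 0e 5c 5c ∥ 34.
Outer hash (tag): sum = 14+92+92+52 = 250 → fa.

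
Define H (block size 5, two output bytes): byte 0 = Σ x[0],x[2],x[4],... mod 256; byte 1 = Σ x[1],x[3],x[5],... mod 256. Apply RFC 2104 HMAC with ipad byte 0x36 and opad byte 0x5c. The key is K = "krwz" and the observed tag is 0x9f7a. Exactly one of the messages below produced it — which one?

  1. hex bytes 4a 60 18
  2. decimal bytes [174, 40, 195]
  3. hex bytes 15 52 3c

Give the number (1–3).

Key "krwz" = 6b 72 77 7a is 4 bytes ≤ B = 5; zero-pad to 5 bytes: K' = 6b 72 77 7a 00.
K' ⊕ ipad = 5d 44 41 4c 36; K' ⊕ opad = 37 2e 2b 26 5c.
m1: inner = H(5d 44 41 4c 36 4a 60 18) = 34 f2; tag = H(37 2e 2b 26 5c 34 f2) = b088
m2: inner = H(5d 44 41 4c 36 ae 28 c3) = fc 01; tag = H(37 2e 2b 26 5c fc 01) = bf50
m3: inner = H(5d 44 41 4c 36 15 52 3c) = 26 e1; tag = H(37 2e 2b 26 5c 26 e1) = 9f7a ← matches

3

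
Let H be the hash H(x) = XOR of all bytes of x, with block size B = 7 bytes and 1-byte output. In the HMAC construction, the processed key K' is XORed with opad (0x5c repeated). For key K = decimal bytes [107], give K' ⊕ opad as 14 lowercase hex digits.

Key decimal bytes [107] = 6b is 1 byte ≤ B = 7; zero-pad to 7 bytes: K' = 6b 00 00 00 00 00 00.
XOR each byte with 0x5c: 6b⊕5c=37, 00⊕5c=5c, 00⊕5c=5c, 00⊕5c=5c, 00⊕5c=5c, 00⊕5c=5c, 00⊕5c=5c.

375c5c5c5c5c5c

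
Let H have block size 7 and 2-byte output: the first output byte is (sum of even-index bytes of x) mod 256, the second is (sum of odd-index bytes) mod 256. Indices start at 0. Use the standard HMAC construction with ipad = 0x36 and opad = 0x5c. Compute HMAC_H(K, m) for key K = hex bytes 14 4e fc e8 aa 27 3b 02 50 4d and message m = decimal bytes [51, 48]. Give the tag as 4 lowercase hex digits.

Key hex bytes 14 4e fc e8 aa 27 3b 02 50 4d is 10 bytes > B = 7, so hash it first: H(key) = 45 ac, then zero-pad to 7 bytes: K' = 45 ac 00 00 00 00 00.
K' ⊕ ipad = 73 9a 36 36 36 36 36.  K' ⊕ opad = 19 f0 5c 5c 5c 5c 5c.
Inner input = (K'⊕ipad) ∥ m = 73 9a 36 36 36 36 36 ∥ 33 30.
Inner hash: even-index sum = 325 mod 256 = 69; odd-index sum = 313 mod 256 = 57 → 45 39.
Outer input = (K'⊕opad) ∥ inner = 19 f0 5c 5c 5c 5c 5c ∥ 45 39.
Outer hash (tag): even-index sum = 358 mod 256 = 102; odd-index sum = 493 mod 256 = 237 → 66 ed.

66ed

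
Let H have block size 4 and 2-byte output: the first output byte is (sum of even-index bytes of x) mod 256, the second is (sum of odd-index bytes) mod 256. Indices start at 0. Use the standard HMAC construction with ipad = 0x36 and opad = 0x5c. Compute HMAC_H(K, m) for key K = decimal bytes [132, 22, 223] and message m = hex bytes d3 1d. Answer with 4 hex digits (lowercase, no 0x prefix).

c919

Key decimal bytes [132, 22, 223] = 84 16 df is 3 bytes ≤ B = 4; zero-pad to 4 bytes: K' = 84 16 df 00.
K' ⊕ ipad = b2 20 e9 36.  K' ⊕ opad = d8 4a 83 5c.
Inner input = (K'⊕ipad) ∥ m = b2 20 e9 36 ∥ d3 1d.
Inner hash: even-index sum = 622 mod 256 = 110; odd-index sum = 115 mod 256 = 115 → 6e 73.
Outer input = (K'⊕opad) ∥ inner = d8 4a 83 5c ∥ 6e 73.
Outer hash (tag): even-index sum = 457 mod 256 = 201; odd-index sum = 281 mod 256 = 25 → c9 19.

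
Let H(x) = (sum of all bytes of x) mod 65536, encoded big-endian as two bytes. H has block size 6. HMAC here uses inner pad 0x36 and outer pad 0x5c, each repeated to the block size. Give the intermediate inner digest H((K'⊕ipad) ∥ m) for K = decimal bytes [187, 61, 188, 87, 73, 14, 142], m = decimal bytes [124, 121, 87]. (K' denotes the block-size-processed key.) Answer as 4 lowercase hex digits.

031e

Key decimal bytes [187, 61, 188, 87, 73, 14, 142] = bb 3d bc 57 49 0e 8e is 7 bytes > B = 6, so hash it first: H(key) = 02 f0, then zero-pad to 6 bytes: K' = 02 f0 00 00 00 00.
K' ⊕ ipad = 34 c6 36 36 36 36.
Inner input = 34 c6 36 36 36 36 ∥ 7c 79 57.
Inner hash: sum = 52+198+54+54+54+54+124+121+87 = 798 → 03 1e.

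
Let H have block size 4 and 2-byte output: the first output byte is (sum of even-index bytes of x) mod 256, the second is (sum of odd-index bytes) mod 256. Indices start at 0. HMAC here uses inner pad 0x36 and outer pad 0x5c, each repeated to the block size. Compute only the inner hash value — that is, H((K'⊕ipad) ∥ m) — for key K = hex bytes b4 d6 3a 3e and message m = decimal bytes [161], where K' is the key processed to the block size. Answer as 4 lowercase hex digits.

2fe8

Key hex bytes b4 d6 3a 3e is exactly B = 4 bytes: K' = b4 d6 3a 3e.
K' ⊕ ipad = 82 e0 0c 08.
Inner input = 82 e0 0c 08 ∥ a1.
Inner hash: even-index sum = 303 mod 256 = 47; odd-index sum = 232 mod 256 = 232 → 2f e8.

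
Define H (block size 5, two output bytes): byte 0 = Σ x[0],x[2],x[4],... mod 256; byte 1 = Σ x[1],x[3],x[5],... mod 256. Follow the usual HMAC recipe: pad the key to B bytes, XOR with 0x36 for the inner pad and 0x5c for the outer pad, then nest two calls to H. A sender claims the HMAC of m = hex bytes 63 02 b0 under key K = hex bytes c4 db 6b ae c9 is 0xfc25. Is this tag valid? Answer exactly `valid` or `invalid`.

invalid

Key hex bytes c4 db 6b ae c9 is exactly B = 5 bytes: K' = c4 db 6b ae c9.
K' ⊕ ipad = f2 ed 5d 98 ff; K' ⊕ opad = 98 87 37 f2 95.
Inner hash: even-index sum = 592 mod 256 = 80; odd-index sum = 664 mod 256 = 152 → 50 98.
Outer hash (recomputed tag): even-index sum = 508 mod 256 = 252; odd-index sum = 457 mod 256 = 201 → fc c9.
Recomputed tag = fcc9; claimed = fc25 → mismatch.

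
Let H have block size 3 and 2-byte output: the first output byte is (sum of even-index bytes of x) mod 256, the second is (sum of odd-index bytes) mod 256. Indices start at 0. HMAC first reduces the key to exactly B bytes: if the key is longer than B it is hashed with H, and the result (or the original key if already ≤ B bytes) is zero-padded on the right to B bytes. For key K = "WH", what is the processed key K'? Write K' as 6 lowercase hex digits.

Key "WH" = 57 48 is 2 bytes ≤ B = 3; zero-pad to 3 bytes: K' = 57 48 00.

574800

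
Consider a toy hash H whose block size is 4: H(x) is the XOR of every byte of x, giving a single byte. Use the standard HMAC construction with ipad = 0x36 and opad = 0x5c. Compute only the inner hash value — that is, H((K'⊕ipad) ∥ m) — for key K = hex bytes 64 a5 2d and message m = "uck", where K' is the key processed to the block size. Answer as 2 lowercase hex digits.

Key hex bytes 64 a5 2d is 3 bytes ≤ B = 4; zero-pad to 4 bytes: K' = 64 a5 2d 00.
K' ⊕ ipad = 52 93 1b 36.
Inner input = 52 93 1b 36 ∥ 75 63 6b.
Inner hash: XOR 52⊕93⊕1b⊕36⊕75⊕63⊕6b = 91.

91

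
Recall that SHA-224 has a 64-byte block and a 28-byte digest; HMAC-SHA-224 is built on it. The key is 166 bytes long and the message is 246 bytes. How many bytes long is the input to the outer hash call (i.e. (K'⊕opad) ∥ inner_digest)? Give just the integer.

Key is 166 > 64 bytes, so it is hashed to 28 bytes then zero-padded to 64: |K'| = 64.
Outer input = (K'⊕opad) ∥ H(inner) → 64 + 28 = 92 bytes.

92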